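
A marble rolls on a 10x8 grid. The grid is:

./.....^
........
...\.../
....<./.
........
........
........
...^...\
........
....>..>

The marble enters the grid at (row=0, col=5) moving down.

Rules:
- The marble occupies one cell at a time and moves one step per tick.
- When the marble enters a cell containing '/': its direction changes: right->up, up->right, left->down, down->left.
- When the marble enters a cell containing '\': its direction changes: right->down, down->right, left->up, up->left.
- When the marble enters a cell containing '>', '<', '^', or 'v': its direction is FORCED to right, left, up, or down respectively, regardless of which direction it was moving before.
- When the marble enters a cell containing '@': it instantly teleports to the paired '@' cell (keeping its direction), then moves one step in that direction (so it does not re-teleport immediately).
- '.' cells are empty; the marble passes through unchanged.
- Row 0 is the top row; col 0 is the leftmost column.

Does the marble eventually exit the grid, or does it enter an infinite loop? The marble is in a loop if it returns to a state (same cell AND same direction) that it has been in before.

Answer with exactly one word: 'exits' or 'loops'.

Step 1: enter (0,5), '.' pass, move down to (1,5)
Step 2: enter (1,5), '.' pass, move down to (2,5)
Step 3: enter (2,5), '.' pass, move down to (3,5)
Step 4: enter (3,5), '.' pass, move down to (4,5)
Step 5: enter (4,5), '.' pass, move down to (5,5)
Step 6: enter (5,5), '.' pass, move down to (6,5)
Step 7: enter (6,5), '.' pass, move down to (7,5)
Step 8: enter (7,5), '.' pass, move down to (8,5)
Step 9: enter (8,5), '.' pass, move down to (9,5)
Step 10: enter (9,5), '.' pass, move down to (10,5)
Step 11: at (10,5) — EXIT via bottom edge, pos 5

Answer: exits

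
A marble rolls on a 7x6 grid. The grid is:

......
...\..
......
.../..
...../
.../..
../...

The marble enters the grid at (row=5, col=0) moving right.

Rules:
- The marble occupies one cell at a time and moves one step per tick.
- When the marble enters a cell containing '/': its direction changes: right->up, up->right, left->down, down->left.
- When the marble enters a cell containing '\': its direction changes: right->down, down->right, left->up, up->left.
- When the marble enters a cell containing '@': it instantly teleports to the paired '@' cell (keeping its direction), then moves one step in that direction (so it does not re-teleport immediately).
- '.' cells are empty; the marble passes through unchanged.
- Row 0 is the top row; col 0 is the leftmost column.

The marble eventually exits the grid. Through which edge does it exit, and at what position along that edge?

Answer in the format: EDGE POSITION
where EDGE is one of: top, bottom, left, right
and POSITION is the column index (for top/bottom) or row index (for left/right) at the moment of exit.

Answer: right 3

Derivation:
Step 1: enter (5,0), '.' pass, move right to (5,1)
Step 2: enter (5,1), '.' pass, move right to (5,2)
Step 3: enter (5,2), '.' pass, move right to (5,3)
Step 4: enter (5,3), '/' deflects right->up, move up to (4,3)
Step 5: enter (4,3), '.' pass, move up to (3,3)
Step 6: enter (3,3), '/' deflects up->right, move right to (3,4)
Step 7: enter (3,4), '.' pass, move right to (3,5)
Step 8: enter (3,5), '.' pass, move right to (3,6)
Step 9: at (3,6) — EXIT via right edge, pos 3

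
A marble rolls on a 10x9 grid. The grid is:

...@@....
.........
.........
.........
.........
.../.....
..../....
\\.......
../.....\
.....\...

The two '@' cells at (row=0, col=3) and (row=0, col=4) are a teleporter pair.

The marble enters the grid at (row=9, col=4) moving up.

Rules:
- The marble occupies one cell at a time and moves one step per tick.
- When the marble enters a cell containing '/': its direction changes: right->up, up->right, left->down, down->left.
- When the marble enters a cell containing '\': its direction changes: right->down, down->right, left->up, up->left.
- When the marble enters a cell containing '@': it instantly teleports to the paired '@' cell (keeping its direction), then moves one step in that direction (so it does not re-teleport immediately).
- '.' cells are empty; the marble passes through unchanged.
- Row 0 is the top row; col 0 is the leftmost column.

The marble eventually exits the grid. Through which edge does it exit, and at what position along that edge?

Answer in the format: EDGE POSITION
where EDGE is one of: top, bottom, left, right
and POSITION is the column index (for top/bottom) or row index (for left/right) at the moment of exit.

Answer: right 6

Derivation:
Step 1: enter (9,4), '.' pass, move up to (8,4)
Step 2: enter (8,4), '.' pass, move up to (7,4)
Step 3: enter (7,4), '.' pass, move up to (6,4)
Step 4: enter (6,4), '/' deflects up->right, move right to (6,5)
Step 5: enter (6,5), '.' pass, move right to (6,6)
Step 6: enter (6,6), '.' pass, move right to (6,7)
Step 7: enter (6,7), '.' pass, move right to (6,8)
Step 8: enter (6,8), '.' pass, move right to (6,9)
Step 9: at (6,9) — EXIT via right edge, pos 6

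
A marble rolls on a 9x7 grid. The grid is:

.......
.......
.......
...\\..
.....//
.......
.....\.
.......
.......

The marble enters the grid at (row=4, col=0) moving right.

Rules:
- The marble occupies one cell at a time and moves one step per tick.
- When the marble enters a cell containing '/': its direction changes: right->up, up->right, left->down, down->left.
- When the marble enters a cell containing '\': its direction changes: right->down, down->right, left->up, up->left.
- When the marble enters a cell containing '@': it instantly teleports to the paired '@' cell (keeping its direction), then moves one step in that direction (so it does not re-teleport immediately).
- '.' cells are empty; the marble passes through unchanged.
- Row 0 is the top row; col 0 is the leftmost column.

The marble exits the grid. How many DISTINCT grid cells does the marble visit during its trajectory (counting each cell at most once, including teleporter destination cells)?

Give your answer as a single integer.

Answer: 10

Derivation:
Step 1: enter (4,0), '.' pass, move right to (4,1)
Step 2: enter (4,1), '.' pass, move right to (4,2)
Step 3: enter (4,2), '.' pass, move right to (4,3)
Step 4: enter (4,3), '.' pass, move right to (4,4)
Step 5: enter (4,4), '.' pass, move right to (4,5)
Step 6: enter (4,5), '/' deflects right->up, move up to (3,5)
Step 7: enter (3,5), '.' pass, move up to (2,5)
Step 8: enter (2,5), '.' pass, move up to (1,5)
Step 9: enter (1,5), '.' pass, move up to (0,5)
Step 10: enter (0,5), '.' pass, move up to (-1,5)
Step 11: at (-1,5) — EXIT via top edge, pos 5
Distinct cells visited: 10 (path length 10)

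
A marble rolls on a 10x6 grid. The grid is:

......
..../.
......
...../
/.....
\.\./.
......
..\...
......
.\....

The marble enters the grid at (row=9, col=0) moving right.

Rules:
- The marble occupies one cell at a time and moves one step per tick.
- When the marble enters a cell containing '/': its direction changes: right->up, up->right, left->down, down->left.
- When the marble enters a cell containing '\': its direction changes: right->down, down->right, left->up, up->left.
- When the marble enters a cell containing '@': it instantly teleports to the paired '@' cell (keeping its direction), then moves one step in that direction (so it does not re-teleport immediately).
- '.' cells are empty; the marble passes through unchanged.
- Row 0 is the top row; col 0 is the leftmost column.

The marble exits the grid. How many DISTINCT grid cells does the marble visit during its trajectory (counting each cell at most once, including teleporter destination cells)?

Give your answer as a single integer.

Step 1: enter (9,0), '.' pass, move right to (9,1)
Step 2: enter (9,1), '\' deflects right->down, move down to (10,1)
Step 3: at (10,1) — EXIT via bottom edge, pos 1
Distinct cells visited: 2 (path length 2)

Answer: 2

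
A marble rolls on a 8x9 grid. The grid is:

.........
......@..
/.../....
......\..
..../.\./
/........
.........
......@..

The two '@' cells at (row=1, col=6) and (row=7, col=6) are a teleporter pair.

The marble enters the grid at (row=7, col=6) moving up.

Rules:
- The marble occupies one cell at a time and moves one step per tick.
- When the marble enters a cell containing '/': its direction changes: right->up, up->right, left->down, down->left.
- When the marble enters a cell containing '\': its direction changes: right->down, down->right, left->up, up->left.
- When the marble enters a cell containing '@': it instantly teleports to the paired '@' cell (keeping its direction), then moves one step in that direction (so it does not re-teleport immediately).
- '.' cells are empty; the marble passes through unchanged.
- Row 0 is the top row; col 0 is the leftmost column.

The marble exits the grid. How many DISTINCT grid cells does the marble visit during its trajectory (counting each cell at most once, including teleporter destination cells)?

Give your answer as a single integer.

Answer: 3

Derivation:
Step 1: enter (7,6), '@' teleport (7,6)->(1,6), also enter (1,6), move up to (0,6)
Step 2: enter (0,6), '.' pass, move up to (-1,6)
Step 3: at (-1,6) — EXIT via top edge, pos 6
Distinct cells visited: 3 (path length 3)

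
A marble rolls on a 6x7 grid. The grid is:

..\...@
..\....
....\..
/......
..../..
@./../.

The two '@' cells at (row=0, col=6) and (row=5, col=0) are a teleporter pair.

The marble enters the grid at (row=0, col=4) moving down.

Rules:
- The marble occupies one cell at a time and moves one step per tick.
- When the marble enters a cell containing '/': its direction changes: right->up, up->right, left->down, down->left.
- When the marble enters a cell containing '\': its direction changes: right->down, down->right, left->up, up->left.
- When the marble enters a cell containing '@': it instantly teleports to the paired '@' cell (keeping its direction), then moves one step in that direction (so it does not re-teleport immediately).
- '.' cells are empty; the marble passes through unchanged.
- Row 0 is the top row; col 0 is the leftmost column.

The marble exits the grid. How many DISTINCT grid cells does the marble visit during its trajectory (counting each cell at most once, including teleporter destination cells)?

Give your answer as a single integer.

Step 1: enter (0,4), '.' pass, move down to (1,4)
Step 2: enter (1,4), '.' pass, move down to (2,4)
Step 3: enter (2,4), '\' deflects down->right, move right to (2,5)
Step 4: enter (2,5), '.' pass, move right to (2,6)
Step 5: enter (2,6), '.' pass, move right to (2,7)
Step 6: at (2,7) — EXIT via right edge, pos 2
Distinct cells visited: 5 (path length 5)

Answer: 5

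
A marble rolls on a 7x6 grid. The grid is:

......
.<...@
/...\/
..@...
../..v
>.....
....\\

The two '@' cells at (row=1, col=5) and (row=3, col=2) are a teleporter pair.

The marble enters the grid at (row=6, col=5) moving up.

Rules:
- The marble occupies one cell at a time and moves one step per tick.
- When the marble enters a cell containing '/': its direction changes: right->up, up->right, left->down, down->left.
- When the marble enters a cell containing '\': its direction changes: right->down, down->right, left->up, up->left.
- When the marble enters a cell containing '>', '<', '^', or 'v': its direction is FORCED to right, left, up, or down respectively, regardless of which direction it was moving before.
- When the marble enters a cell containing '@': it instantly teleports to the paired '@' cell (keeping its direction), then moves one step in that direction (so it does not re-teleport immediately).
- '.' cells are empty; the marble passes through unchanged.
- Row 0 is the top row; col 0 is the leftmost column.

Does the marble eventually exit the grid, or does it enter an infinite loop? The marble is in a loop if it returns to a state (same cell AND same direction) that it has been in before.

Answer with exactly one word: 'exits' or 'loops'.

Answer: exits

Derivation:
Step 1: enter (6,5), '\' deflects up->left, move left to (6,4)
Step 2: enter (6,4), '\' deflects left->up, move up to (5,4)
Step 3: enter (5,4), '.' pass, move up to (4,4)
Step 4: enter (4,4), '.' pass, move up to (3,4)
Step 5: enter (3,4), '.' pass, move up to (2,4)
Step 6: enter (2,4), '\' deflects up->left, move left to (2,3)
Step 7: enter (2,3), '.' pass, move left to (2,2)
Step 8: enter (2,2), '.' pass, move left to (2,1)
Step 9: enter (2,1), '.' pass, move left to (2,0)
Step 10: enter (2,0), '/' deflects left->down, move down to (3,0)
Step 11: enter (3,0), '.' pass, move down to (4,0)
Step 12: enter (4,0), '.' pass, move down to (5,0)
Step 13: enter (5,0), '>' forces down->right, move right to (5,1)
Step 14: enter (5,1), '.' pass, move right to (5,2)
Step 15: enter (5,2), '.' pass, move right to (5,3)
Step 16: enter (5,3), '.' pass, move right to (5,4)
Step 17: enter (5,4), '.' pass, move right to (5,5)
Step 18: enter (5,5), '.' pass, move right to (5,6)
Step 19: at (5,6) — EXIT via right edge, pos 5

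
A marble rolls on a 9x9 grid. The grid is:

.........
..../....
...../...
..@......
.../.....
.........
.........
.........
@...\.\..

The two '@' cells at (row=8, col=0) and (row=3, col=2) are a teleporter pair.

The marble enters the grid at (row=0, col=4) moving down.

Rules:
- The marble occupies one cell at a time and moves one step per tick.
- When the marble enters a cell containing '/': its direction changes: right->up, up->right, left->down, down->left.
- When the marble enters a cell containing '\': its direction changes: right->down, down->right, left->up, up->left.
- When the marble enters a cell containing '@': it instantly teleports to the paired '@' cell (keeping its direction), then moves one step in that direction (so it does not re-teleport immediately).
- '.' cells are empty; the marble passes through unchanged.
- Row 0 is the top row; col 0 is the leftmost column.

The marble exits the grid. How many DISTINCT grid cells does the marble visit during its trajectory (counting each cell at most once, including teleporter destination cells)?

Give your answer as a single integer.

Step 1: enter (0,4), '.' pass, move down to (1,4)
Step 2: enter (1,4), '/' deflects down->left, move left to (1,3)
Step 3: enter (1,3), '.' pass, move left to (1,2)
Step 4: enter (1,2), '.' pass, move left to (1,1)
Step 5: enter (1,1), '.' pass, move left to (1,0)
Step 6: enter (1,0), '.' pass, move left to (1,-1)
Step 7: at (1,-1) — EXIT via left edge, pos 1
Distinct cells visited: 6 (path length 6)

Answer: 6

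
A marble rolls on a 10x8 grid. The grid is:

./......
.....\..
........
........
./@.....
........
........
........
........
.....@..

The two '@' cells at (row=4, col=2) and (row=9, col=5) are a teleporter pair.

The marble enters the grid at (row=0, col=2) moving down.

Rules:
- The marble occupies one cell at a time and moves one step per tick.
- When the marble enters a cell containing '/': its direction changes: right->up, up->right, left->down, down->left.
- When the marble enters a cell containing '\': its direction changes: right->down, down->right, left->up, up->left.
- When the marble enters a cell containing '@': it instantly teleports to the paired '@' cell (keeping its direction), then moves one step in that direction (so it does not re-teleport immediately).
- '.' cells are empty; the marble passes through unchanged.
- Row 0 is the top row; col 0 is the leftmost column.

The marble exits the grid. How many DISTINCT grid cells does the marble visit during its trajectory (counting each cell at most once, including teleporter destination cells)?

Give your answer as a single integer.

Step 1: enter (0,2), '.' pass, move down to (1,2)
Step 2: enter (1,2), '.' pass, move down to (2,2)
Step 3: enter (2,2), '.' pass, move down to (3,2)
Step 4: enter (3,2), '.' pass, move down to (4,2)
Step 5: enter (4,2), '@' teleport (4,2)->(9,5), also enter (9,5), move down to (10,5)
Step 6: at (10,5) — EXIT via bottom edge, pos 5
Distinct cells visited: 6 (path length 6)

Answer: 6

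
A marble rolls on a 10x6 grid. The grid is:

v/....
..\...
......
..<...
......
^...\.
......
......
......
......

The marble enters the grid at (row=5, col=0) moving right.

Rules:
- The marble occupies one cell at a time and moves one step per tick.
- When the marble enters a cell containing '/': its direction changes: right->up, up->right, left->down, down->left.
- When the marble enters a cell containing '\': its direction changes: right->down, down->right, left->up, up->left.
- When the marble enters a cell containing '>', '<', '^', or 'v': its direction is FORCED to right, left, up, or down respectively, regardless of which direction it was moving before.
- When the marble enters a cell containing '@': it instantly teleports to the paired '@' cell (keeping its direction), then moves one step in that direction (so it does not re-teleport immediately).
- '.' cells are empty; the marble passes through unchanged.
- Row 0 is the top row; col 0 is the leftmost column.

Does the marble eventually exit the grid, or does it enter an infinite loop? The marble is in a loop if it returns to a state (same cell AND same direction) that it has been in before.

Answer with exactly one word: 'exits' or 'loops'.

Step 1: enter (5,0), '^' forces right->up, move up to (4,0)
Step 2: enter (4,0), '.' pass, move up to (3,0)
Step 3: enter (3,0), '.' pass, move up to (2,0)
Step 4: enter (2,0), '.' pass, move up to (1,0)
Step 5: enter (1,0), '.' pass, move up to (0,0)
Step 6: enter (0,0), 'v' forces up->down, move down to (1,0)
Step 7: enter (1,0), '.' pass, move down to (2,0)
Step 8: enter (2,0), '.' pass, move down to (3,0)
Step 9: enter (3,0), '.' pass, move down to (4,0)
Step 10: enter (4,0), '.' pass, move down to (5,0)
Step 11: enter (5,0), '^' forces down->up, move up to (4,0)
Step 12: at (4,0) dir=up — LOOP DETECTED (seen before)

Answer: loops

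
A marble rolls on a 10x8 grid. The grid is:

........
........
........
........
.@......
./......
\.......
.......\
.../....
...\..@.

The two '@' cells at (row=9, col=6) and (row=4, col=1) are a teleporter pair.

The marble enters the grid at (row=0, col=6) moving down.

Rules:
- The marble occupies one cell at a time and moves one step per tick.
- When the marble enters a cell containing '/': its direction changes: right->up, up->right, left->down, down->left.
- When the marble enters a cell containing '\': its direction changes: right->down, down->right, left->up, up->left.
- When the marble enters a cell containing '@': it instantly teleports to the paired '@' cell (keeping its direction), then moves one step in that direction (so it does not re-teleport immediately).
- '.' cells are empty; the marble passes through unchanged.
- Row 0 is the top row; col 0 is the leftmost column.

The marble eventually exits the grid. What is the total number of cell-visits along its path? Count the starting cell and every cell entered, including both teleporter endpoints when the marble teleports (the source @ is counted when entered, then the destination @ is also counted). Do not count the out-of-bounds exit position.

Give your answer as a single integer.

Step 1: enter (0,6), '.' pass, move down to (1,6)
Step 2: enter (1,6), '.' pass, move down to (2,6)
Step 3: enter (2,6), '.' pass, move down to (3,6)
Step 4: enter (3,6), '.' pass, move down to (4,6)
Step 5: enter (4,6), '.' pass, move down to (5,6)
Step 6: enter (5,6), '.' pass, move down to (6,6)
Step 7: enter (6,6), '.' pass, move down to (7,6)
Step 8: enter (7,6), '.' pass, move down to (8,6)
Step 9: enter (8,6), '.' pass, move down to (9,6)
Step 10: enter (9,6), '@' teleport (9,6)->(4,1), also enter (4,1), move down to (5,1)
Step 11: enter (5,1), '/' deflects down->left, move left to (5,0)
Step 12: enter (5,0), '.' pass, move left to (5,-1)
Step 13: at (5,-1) — EXIT via left edge, pos 5
Path length (cell visits): 13

Answer: 13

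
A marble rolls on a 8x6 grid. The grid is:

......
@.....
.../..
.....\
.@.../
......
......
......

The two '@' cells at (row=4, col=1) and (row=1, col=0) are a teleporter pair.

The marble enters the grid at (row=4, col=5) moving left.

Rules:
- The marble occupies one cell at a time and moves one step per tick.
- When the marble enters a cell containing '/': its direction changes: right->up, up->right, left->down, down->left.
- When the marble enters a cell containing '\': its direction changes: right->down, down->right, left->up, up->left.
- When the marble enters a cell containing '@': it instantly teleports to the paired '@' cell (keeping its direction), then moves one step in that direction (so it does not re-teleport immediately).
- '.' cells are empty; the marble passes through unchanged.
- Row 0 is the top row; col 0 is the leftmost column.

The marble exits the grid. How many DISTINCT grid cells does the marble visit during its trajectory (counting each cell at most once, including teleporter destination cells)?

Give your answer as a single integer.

Answer: 4

Derivation:
Step 1: enter (4,5), '/' deflects left->down, move down to (5,5)
Step 2: enter (5,5), '.' pass, move down to (6,5)
Step 3: enter (6,5), '.' pass, move down to (7,5)
Step 4: enter (7,5), '.' pass, move down to (8,5)
Step 5: at (8,5) — EXIT via bottom edge, pos 5
Distinct cells visited: 4 (path length 4)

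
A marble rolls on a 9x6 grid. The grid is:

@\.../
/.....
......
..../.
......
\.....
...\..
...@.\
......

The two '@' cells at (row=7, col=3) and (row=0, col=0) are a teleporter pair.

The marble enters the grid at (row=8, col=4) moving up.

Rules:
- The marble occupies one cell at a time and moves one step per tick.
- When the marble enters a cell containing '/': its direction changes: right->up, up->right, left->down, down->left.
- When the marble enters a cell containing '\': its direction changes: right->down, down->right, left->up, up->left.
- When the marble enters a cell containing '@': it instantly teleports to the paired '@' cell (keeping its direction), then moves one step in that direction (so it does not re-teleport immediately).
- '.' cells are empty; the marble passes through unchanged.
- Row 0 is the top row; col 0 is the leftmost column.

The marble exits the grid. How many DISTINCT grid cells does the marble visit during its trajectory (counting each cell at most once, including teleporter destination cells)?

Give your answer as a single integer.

Answer: 7

Derivation:
Step 1: enter (8,4), '.' pass, move up to (7,4)
Step 2: enter (7,4), '.' pass, move up to (6,4)
Step 3: enter (6,4), '.' pass, move up to (5,4)
Step 4: enter (5,4), '.' pass, move up to (4,4)
Step 5: enter (4,4), '.' pass, move up to (3,4)
Step 6: enter (3,4), '/' deflects up->right, move right to (3,5)
Step 7: enter (3,5), '.' pass, move right to (3,6)
Step 8: at (3,6) — EXIT via right edge, pos 3
Distinct cells visited: 7 (path length 7)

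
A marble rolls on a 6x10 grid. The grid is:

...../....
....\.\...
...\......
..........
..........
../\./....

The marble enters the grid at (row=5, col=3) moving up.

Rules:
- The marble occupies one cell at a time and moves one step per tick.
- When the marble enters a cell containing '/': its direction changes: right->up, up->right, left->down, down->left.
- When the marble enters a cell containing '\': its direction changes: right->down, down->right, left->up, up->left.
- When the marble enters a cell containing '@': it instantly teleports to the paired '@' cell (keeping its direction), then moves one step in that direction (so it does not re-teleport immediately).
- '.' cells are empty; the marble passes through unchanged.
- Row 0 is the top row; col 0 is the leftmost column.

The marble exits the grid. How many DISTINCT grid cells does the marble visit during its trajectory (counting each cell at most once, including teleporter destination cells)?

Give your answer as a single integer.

Step 1: enter (5,3), '\' deflects up->left, move left to (5,2)
Step 2: enter (5,2), '/' deflects left->down, move down to (6,2)
Step 3: at (6,2) — EXIT via bottom edge, pos 2
Distinct cells visited: 2 (path length 2)

Answer: 2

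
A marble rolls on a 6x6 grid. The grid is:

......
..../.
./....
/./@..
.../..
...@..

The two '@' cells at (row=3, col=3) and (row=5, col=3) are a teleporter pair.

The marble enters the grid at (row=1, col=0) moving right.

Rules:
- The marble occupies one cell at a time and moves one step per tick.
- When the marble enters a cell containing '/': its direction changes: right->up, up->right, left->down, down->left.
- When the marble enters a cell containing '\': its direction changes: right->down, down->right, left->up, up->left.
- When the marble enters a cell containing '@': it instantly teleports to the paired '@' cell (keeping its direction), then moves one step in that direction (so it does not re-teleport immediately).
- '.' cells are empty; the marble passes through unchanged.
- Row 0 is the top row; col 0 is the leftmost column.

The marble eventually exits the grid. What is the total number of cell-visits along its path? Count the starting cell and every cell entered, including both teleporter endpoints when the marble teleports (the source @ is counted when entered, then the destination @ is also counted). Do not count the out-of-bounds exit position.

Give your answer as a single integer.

Answer: 6

Derivation:
Step 1: enter (1,0), '.' pass, move right to (1,1)
Step 2: enter (1,1), '.' pass, move right to (1,2)
Step 3: enter (1,2), '.' pass, move right to (1,3)
Step 4: enter (1,3), '.' pass, move right to (1,4)
Step 5: enter (1,4), '/' deflects right->up, move up to (0,4)
Step 6: enter (0,4), '.' pass, move up to (-1,4)
Step 7: at (-1,4) — EXIT via top edge, pos 4
Path length (cell visits): 6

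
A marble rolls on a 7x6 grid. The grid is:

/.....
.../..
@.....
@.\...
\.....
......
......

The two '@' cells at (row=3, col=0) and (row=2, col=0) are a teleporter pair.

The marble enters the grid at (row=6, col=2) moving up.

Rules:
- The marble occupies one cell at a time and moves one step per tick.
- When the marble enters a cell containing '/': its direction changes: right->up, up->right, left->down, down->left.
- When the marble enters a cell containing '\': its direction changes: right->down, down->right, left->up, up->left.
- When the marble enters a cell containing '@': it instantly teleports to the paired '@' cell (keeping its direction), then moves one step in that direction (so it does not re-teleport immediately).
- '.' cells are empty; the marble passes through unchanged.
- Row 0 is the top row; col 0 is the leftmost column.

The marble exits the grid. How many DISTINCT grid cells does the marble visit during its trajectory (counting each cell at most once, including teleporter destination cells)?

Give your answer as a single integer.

Answer: 7

Derivation:
Step 1: enter (6,2), '.' pass, move up to (5,2)
Step 2: enter (5,2), '.' pass, move up to (4,2)
Step 3: enter (4,2), '.' pass, move up to (3,2)
Step 4: enter (3,2), '\' deflects up->left, move left to (3,1)
Step 5: enter (3,1), '.' pass, move left to (3,0)
Step 6: enter (3,0), '@' teleport (3,0)->(2,0), also enter (2,0), move left to (2,-1)
Step 7: at (2,-1) — EXIT via left edge, pos 2
Distinct cells visited: 7 (path length 7)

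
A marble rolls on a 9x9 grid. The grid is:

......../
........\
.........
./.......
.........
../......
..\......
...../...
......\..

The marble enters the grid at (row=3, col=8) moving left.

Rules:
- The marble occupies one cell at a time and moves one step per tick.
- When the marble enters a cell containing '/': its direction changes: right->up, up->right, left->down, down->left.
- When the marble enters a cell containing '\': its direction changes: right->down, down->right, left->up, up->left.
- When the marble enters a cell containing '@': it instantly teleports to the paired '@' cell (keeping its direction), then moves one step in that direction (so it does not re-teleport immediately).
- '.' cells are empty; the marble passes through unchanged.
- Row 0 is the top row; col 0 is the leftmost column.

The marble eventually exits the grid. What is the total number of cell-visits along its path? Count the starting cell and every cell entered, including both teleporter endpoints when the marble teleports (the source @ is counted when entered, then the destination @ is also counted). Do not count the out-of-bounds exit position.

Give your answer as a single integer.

Answer: 13

Derivation:
Step 1: enter (3,8), '.' pass, move left to (3,7)
Step 2: enter (3,7), '.' pass, move left to (3,6)
Step 3: enter (3,6), '.' pass, move left to (3,5)
Step 4: enter (3,5), '.' pass, move left to (3,4)
Step 5: enter (3,4), '.' pass, move left to (3,3)
Step 6: enter (3,3), '.' pass, move left to (3,2)
Step 7: enter (3,2), '.' pass, move left to (3,1)
Step 8: enter (3,1), '/' deflects left->down, move down to (4,1)
Step 9: enter (4,1), '.' pass, move down to (5,1)
Step 10: enter (5,1), '.' pass, move down to (6,1)
Step 11: enter (6,1), '.' pass, move down to (7,1)
Step 12: enter (7,1), '.' pass, move down to (8,1)
Step 13: enter (8,1), '.' pass, move down to (9,1)
Step 14: at (9,1) — EXIT via bottom edge, pos 1
Path length (cell visits): 13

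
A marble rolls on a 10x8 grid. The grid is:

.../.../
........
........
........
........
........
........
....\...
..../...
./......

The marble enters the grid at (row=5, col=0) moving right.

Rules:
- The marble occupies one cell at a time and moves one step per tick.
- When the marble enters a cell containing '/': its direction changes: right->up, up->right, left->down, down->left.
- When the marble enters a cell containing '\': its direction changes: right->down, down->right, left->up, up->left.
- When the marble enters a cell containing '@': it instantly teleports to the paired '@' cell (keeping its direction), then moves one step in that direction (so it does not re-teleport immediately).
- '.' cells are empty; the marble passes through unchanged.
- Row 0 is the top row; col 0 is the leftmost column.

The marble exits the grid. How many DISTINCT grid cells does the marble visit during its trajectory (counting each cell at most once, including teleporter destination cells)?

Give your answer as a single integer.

Step 1: enter (5,0), '.' pass, move right to (5,1)
Step 2: enter (5,1), '.' pass, move right to (5,2)
Step 3: enter (5,2), '.' pass, move right to (5,3)
Step 4: enter (5,3), '.' pass, move right to (5,4)
Step 5: enter (5,4), '.' pass, move right to (5,5)
Step 6: enter (5,5), '.' pass, move right to (5,6)
Step 7: enter (5,6), '.' pass, move right to (5,7)
Step 8: enter (5,7), '.' pass, move right to (5,8)
Step 9: at (5,8) — EXIT via right edge, pos 5
Distinct cells visited: 8 (path length 8)

Answer: 8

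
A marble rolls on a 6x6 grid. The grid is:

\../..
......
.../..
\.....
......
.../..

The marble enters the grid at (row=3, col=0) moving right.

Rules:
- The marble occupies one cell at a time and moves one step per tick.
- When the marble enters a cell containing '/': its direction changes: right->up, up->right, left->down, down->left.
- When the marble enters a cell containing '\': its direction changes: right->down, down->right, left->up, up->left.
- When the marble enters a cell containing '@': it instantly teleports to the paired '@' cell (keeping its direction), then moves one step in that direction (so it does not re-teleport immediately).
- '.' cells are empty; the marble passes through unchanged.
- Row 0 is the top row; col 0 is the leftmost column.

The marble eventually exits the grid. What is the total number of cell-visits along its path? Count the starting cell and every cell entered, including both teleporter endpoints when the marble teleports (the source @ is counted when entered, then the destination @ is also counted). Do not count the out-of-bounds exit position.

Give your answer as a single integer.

Step 1: enter (3,0), '\' deflects right->down, move down to (4,0)
Step 2: enter (4,0), '.' pass, move down to (5,0)
Step 3: enter (5,0), '.' pass, move down to (6,0)
Step 4: at (6,0) — EXIT via bottom edge, pos 0
Path length (cell visits): 3

Answer: 3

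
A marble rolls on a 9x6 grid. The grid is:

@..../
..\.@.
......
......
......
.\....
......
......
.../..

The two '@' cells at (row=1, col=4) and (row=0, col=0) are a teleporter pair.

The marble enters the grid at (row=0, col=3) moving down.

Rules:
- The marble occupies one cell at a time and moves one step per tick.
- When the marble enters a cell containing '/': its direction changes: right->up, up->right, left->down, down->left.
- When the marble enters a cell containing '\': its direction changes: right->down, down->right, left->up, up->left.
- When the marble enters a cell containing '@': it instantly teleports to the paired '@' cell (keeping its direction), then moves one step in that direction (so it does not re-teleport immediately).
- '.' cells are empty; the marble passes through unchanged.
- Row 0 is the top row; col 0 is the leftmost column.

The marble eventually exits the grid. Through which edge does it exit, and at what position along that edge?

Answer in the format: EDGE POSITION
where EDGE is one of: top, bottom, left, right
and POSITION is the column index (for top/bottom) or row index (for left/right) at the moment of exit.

Answer: left 8

Derivation:
Step 1: enter (0,3), '.' pass, move down to (1,3)
Step 2: enter (1,3), '.' pass, move down to (2,3)
Step 3: enter (2,3), '.' pass, move down to (3,3)
Step 4: enter (3,3), '.' pass, move down to (4,3)
Step 5: enter (4,3), '.' pass, move down to (5,3)
Step 6: enter (5,3), '.' pass, move down to (6,3)
Step 7: enter (6,3), '.' pass, move down to (7,3)
Step 8: enter (7,3), '.' pass, move down to (8,3)
Step 9: enter (8,3), '/' deflects down->left, move left to (8,2)
Step 10: enter (8,2), '.' pass, move left to (8,1)
Step 11: enter (8,1), '.' pass, move left to (8,0)
Step 12: enter (8,0), '.' pass, move left to (8,-1)
Step 13: at (8,-1) — EXIT via left edge, pos 8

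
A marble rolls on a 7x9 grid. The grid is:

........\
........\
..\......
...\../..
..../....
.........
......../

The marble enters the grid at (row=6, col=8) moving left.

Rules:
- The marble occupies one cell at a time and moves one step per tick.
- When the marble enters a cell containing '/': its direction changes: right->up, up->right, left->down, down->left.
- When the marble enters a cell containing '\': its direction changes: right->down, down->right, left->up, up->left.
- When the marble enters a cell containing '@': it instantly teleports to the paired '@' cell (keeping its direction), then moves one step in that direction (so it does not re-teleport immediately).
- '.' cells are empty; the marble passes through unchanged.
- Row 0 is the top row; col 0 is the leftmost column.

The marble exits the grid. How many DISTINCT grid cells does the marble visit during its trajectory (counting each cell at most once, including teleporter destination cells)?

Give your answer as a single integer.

Step 1: enter (6,8), '/' deflects left->down, move down to (7,8)
Step 2: at (7,8) — EXIT via bottom edge, pos 8
Distinct cells visited: 1 (path length 1)

Answer: 1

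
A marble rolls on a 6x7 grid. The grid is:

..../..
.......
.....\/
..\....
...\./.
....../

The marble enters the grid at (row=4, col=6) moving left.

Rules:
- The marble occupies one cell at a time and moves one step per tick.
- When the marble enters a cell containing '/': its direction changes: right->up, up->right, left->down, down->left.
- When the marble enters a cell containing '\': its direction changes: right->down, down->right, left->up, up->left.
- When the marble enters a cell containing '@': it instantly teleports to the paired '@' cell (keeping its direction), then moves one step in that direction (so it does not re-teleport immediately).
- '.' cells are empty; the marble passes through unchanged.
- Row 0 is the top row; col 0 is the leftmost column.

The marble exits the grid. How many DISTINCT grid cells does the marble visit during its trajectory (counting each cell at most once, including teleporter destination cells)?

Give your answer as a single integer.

Answer: 3

Derivation:
Step 1: enter (4,6), '.' pass, move left to (4,5)
Step 2: enter (4,5), '/' deflects left->down, move down to (5,5)
Step 3: enter (5,5), '.' pass, move down to (6,5)
Step 4: at (6,5) — EXIT via bottom edge, pos 5
Distinct cells visited: 3 (path length 3)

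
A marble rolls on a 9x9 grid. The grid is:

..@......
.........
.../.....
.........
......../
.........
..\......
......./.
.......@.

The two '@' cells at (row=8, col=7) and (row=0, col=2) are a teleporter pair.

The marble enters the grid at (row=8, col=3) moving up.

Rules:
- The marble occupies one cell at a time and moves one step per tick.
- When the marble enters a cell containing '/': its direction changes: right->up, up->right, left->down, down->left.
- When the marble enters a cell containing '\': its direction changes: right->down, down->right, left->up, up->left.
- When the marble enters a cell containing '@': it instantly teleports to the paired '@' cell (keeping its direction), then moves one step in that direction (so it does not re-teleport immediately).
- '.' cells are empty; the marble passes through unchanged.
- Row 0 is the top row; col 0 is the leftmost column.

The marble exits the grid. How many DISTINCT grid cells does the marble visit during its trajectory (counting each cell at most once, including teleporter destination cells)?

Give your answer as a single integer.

Answer: 12

Derivation:
Step 1: enter (8,3), '.' pass, move up to (7,3)
Step 2: enter (7,3), '.' pass, move up to (6,3)
Step 3: enter (6,3), '.' pass, move up to (5,3)
Step 4: enter (5,3), '.' pass, move up to (4,3)
Step 5: enter (4,3), '.' pass, move up to (3,3)
Step 6: enter (3,3), '.' pass, move up to (2,3)
Step 7: enter (2,3), '/' deflects up->right, move right to (2,4)
Step 8: enter (2,4), '.' pass, move right to (2,5)
Step 9: enter (2,5), '.' pass, move right to (2,6)
Step 10: enter (2,6), '.' pass, move right to (2,7)
Step 11: enter (2,7), '.' pass, move right to (2,8)
Step 12: enter (2,8), '.' pass, move right to (2,9)
Step 13: at (2,9) — EXIT via right edge, pos 2
Distinct cells visited: 12 (path length 12)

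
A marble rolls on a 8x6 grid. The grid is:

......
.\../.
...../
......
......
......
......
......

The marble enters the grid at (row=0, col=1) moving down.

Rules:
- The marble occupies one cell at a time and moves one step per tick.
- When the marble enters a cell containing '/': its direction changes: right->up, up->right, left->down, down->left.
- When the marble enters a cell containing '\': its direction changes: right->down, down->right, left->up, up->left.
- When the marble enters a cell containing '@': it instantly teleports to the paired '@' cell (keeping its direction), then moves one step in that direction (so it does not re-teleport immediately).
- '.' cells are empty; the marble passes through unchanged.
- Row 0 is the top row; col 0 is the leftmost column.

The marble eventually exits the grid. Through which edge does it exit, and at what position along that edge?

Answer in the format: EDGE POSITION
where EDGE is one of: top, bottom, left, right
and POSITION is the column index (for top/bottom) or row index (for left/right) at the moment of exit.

Step 1: enter (0,1), '.' pass, move down to (1,1)
Step 2: enter (1,1), '\' deflects down->right, move right to (1,2)
Step 3: enter (1,2), '.' pass, move right to (1,3)
Step 4: enter (1,3), '.' pass, move right to (1,4)
Step 5: enter (1,4), '/' deflects right->up, move up to (0,4)
Step 6: enter (0,4), '.' pass, move up to (-1,4)
Step 7: at (-1,4) — EXIT via top edge, pos 4

Answer: top 4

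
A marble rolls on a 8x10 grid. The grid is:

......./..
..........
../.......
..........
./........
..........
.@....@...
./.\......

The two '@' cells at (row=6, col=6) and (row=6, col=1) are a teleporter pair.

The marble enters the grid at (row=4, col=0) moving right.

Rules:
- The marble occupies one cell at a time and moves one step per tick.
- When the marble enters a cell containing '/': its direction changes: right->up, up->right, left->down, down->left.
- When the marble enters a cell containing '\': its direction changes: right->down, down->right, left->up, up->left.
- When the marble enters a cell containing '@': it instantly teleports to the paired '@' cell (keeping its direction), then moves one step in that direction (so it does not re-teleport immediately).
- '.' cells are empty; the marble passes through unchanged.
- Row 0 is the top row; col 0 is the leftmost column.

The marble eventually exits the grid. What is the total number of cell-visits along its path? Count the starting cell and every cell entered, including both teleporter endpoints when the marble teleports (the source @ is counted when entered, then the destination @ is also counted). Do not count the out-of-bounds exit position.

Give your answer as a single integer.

Answer: 6

Derivation:
Step 1: enter (4,0), '.' pass, move right to (4,1)
Step 2: enter (4,1), '/' deflects right->up, move up to (3,1)
Step 3: enter (3,1), '.' pass, move up to (2,1)
Step 4: enter (2,1), '.' pass, move up to (1,1)
Step 5: enter (1,1), '.' pass, move up to (0,1)
Step 6: enter (0,1), '.' pass, move up to (-1,1)
Step 7: at (-1,1) — EXIT via top edge, pos 1
Path length (cell visits): 6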